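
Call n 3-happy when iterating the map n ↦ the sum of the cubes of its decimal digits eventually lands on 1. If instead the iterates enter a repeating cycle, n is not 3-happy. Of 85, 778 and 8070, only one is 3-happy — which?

85: 85 → 637 → 586 → 853 → 664 → 496 → 1009 → 730 → 370 → 370  — repeats 370 (not 3-happy)
778: 778 → 1198 → 1243 → 100 → 1  — reaches 1 (3-happy)
8070: 8070 → 855 → 762 → 567 → 684 → 792 → 1080 → 513 → 153 → 153  — repeats 153 (not 3-happy)

778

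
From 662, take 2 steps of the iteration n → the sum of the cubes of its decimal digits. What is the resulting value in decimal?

662 → 6³ + 6³ + 2³ = 216 + 216 + 8 = 440
440 → 4³ + 4³ + 0³ = 64 + 64 + 0 = 128

128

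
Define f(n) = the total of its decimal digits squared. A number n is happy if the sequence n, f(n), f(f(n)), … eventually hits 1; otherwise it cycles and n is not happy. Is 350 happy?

350 → 34
34 → 25
25 → 29
29 → 85
85 → 89
89 → 145
145 → 42
42 → 20
20 → 4
4 → 16
16 → 37
37 → 58
58 → 89  — 89 already seen; the sequence cycles without reaching 1.

not happy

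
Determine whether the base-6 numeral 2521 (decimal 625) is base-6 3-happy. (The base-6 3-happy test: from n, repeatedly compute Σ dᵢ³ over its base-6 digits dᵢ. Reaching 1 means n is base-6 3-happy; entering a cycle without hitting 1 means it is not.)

625 = (2,5,2,1)_6 → 2³ + 5³ + 2³ + 1³ = 8 + 125 + 8 + 1 = 142
142 = (3,5,4)_6 → 3³ + 5³ + 4³ = 27 + 125 + 64 = 216
216 = (1,0,0,0)_6 → 1³ + 0³ + 0³ + 0³ = 1 + 0 + 0 + 0 = 1  — reached 1.

base-6 3-happy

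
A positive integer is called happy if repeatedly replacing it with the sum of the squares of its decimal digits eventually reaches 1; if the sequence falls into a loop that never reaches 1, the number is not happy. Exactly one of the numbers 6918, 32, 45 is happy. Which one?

32

6918: 6918 → 182 → 69 → 117 → 51 → 26 → 40 → 16 → 37 → 58 → 89 → 145 → 42 → 20 → 4 → 16  — repeats 16 (not happy)
32: 32 → 13 → 10 → 1  — reaches 1 (happy)
45: 45 → 41 → 17 → 50 → 25 → 29 → 85 → 89 → 145 → 42 → 20 → 4 → 16 → 37 → 58 → 89  — repeats 89 (not happy)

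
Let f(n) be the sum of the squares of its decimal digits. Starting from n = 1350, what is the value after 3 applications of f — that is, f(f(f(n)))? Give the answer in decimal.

1350 → 35
35 → 34
34 → 25

25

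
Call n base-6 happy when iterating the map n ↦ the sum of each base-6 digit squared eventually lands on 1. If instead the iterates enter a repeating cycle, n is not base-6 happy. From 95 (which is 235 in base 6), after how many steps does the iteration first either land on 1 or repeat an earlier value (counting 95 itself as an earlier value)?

10

95 = (2,3,5)_6 → 38
38 = (1,0,2)_6 → 5
5 = (5)_6 → 25
25 = (4,1)_6 → 17
17 = (2,5)_6 → 29
29 = (4,5)_6 → 41
41 = (1,0,5)_6 → 26
26 = (4,2)_6 → 20
20 = (3,2)_6 → 13
13 = (2,1)_6 → 5  — 5 repeats.
That took 10 steps.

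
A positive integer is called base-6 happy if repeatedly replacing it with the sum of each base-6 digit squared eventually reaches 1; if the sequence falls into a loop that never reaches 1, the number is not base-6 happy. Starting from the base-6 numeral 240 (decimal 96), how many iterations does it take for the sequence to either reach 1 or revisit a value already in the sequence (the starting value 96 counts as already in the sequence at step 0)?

9

96 = (2,4,0)_6 → 2² + 4² + 0² = 20
20 = (3,2)_6 → 3² + 2² = 13
13 = (2,1)_6 → 2² + 1² = 5
5 = (5)_6 → 5² = 25
25 = (4,1)_6 → 4² + 1² = 17
17 = (2,5)_6 → 2² + 5² = 29
29 = (4,5)_6 → 4² + 5² = 41
41 = (1,0,5)_6 → 1² + 0² + 5² = 26
26 = (4,2)_6 → 4² + 2² = 20  — 20 repeats.
That took 9 steps.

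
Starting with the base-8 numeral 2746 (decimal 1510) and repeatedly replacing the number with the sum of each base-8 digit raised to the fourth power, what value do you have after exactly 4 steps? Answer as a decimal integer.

2433

1510 = (2,7,4,6)_8 → 2⁴ + 7⁴ + 4⁴ + 6⁴ = 3969
3969 = (7,6,0,1)_8 → 7⁴ + 6⁴ + 0⁴ + 1⁴ = 3698
3698 = (7,1,6,2)_8 → 7⁴ + 1⁴ + 6⁴ + 2⁴ = 3714
3714 = (7,2,0,2)_8 → 7⁴ + 2⁴ + 0⁴ + 2⁴ = 2433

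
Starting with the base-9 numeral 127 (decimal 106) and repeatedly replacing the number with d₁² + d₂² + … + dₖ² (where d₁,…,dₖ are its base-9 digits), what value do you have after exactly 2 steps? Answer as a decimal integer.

36

106 = (1,2,7)_9 → 1² + 2² + 7² = 54
54 = (6,0)_9 → 6² + 0² = 36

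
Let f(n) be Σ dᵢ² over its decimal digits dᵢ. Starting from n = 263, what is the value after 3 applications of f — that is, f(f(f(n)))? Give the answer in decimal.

263 → 49
49 → 97
97 → 130

130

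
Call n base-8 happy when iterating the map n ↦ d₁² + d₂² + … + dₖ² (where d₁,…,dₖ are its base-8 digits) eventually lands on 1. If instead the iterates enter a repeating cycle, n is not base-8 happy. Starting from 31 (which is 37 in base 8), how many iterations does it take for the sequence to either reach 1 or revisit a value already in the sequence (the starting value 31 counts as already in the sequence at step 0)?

31 = (3,7)_8 → 3² + 7² = 58
58 = (7,2)_8 → 7² + 2² = 53
53 = (6,5)_8 → 6² + 5² = 61
61 = (7,5)_8 → 7² + 5² = 74
74 = (1,1,2)_8 → 1² + 1² + 2² = 6
6 = (6)_8 → 6² = 36
36 = (4,4)_8 → 4² + 4² = 32
32 = (4,0)_8 → 4² + 0² = 16
16 = (2,0)_8 → 2² + 0² = 4
4 = (4)_8 → 4² = 16  — 16 repeats.
That took 10 steps.

10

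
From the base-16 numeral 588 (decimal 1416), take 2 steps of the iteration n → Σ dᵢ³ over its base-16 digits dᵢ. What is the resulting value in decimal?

2604

1416 = (5,8,8)_16 → 1149
1149 = (4,7,13)_16 → 2604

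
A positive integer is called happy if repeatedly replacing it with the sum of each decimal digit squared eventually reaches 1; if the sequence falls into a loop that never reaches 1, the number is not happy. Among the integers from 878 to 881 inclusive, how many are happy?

1

878: 878 → 177 → 99 → 162 → 41 → 17 → 50 → 25 → 29 → 85 → 89 → 145 → 42 → 20 → 4 → 16 → 37 → 58 → 89  (repeats 89)
879: 879 → 194 → 98 → 145 → 42 → 20 → 4 → 16 → 37 → 58 → 89 → 145  (repeats 145)
880: 880 → 128 → 69 → 117 → 51 → 26 → 40 → 16 → 37 → 58 → 89 → 145 → 42 → 20 → 4 → 16  (repeats 16)
881: 881 → 129 → 86 → 100 → 1  (reaches 1)
happy: 881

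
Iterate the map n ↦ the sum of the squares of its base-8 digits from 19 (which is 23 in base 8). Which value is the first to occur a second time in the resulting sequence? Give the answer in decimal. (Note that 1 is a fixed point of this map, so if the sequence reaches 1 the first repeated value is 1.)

19 = (2,3)_8 → 13
13 = (1,5)_8 → 26
26 = (3,2)_8 → 13  — 13 already appeared earlier.

13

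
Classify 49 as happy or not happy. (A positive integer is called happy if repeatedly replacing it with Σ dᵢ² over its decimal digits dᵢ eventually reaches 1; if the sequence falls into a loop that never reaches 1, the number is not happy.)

49 → 4² + 9² = 97
97 → 9² + 7² = 130
130 → 1² + 3² + 0² = 10
10 → 1² + 0² = 1  — reached 1.

happy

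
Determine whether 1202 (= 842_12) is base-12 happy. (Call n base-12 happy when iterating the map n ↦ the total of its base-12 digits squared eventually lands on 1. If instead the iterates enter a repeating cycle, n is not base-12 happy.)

not base-12 happy

1202 = (8,4,2)_12 → 8² + 4² + 2² = 64 + 16 + 4 = 84
84 = (7,0)_12 → 7² + 0² = 49 + 0 = 49
49 = (4,1)_12 → 4² + 1² = 16 + 1 = 17
17 = (1,5)_12 → 1² + 5² = 1 + 25 = 26
26 = (2,2)_12 → 2² + 2² = 4 + 4 = 8
8 = (8)_12 → 8² = 64
64 = (5,4)_12 → 5² + 4² = 25 + 16 = 41
41 = (3,5)_12 → 3² + 5² = 9 + 25 = 34
34 = (2,10)_12 → 2² + 10² = 4 + 100 = 104
104 = (8,8)_12 → 8² + 8² = 64 + 64 = 128
128 = (10,8)_12 → 10² + 8² = 100 + 64 = 164
164 = (1,1,8)_12 → 1² + 1² + 8² = 1 + 1 + 64 = 66
66 = (5,6)_12 → 5² + 6² = 25 + 36 = 61
61 = (5,1)_12 → 5² + 1² = 25 + 1 = 26  — 26 already seen; the sequence cycles without reaching 1.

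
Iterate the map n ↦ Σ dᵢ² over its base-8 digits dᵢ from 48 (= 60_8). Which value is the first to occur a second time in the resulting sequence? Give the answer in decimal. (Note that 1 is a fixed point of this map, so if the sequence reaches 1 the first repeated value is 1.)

48 = (6,0)_8 → 6² + 0² = 36 + 0 = 36
36 = (4,4)_8 → 4² + 4² = 16 + 16 = 32
32 = (4,0)_8 → 4² + 0² = 16 + 0 = 16
16 = (2,0)_8 → 2² + 0² = 4 + 0 = 4
4 = (4)_8 → 4² = 16  — 16 already appeared earlier.

16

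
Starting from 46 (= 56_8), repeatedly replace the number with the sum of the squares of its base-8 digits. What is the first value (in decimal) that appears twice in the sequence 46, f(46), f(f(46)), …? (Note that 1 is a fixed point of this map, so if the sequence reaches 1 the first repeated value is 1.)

16

46 = (5,6)_8 → 5² + 6² = 61
61 = (7,5)_8 → 7² + 5² = 74
74 = (1,1,2)_8 → 1² + 1² + 2² = 6
6 = (6)_8 → 6² = 36
36 = (4,4)_8 → 4² + 4² = 32
32 = (4,0)_8 → 4² + 0² = 16
16 = (2,0)_8 → 2² + 0² = 4
4 = (4)_8 → 4² = 16  — 16 already appeared earlier.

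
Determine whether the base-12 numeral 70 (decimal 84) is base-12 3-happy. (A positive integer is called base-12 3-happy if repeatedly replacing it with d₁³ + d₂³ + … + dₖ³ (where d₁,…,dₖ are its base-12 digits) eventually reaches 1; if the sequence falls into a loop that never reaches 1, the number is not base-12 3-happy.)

84 = (7,0)_12 → 343
343 = (2,4,7)_12 → 415
415 = (2,10,7)_12 → 1351
1351 = (9,4,7)_12 → 1136
1136 = (7,10,8)_12 → 1855
1855 = (1,0,10,7)_12 → 1344
1344 = (9,4,0)_12 → 793
793 = (5,6,1)_12 → 342
342 = (2,4,6)_12 → 288
288 = (2,0,0)_12 → 8
8 = (8)_12 → 512
512 = (3,6,8)_12 → 755
755 = (5,2,11)_12 → 1464
1464 = (10,2,0)_12 → 1008
1008 = (7,0,0)_12 → 343  — 343 already seen; the sequence cycles without reaching 1.

not base-12 3-happy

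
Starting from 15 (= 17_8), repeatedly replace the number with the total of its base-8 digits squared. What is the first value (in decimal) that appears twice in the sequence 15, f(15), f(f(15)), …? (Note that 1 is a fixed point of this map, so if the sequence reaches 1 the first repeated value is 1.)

25

15 = (1,7)_8 → 1² + 7² = 1 + 49 = 50
50 = (6,2)_8 → 6² + 2² = 36 + 4 = 40
40 = (5,0)_8 → 5² + 0² = 25 + 0 = 25
25 = (3,1)_8 → 3² + 1² = 9 + 1 = 10
10 = (1,2)_8 → 1² + 2² = 1 + 4 = 5
5 = (5)_8 → 5² = 25  — 25 already appeared earlier.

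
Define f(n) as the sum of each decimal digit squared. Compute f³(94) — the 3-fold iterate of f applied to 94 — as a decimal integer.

10

94 → 9² + 4² = 97
97 → 9² + 7² = 130
130 → 1² + 3² + 0² = 10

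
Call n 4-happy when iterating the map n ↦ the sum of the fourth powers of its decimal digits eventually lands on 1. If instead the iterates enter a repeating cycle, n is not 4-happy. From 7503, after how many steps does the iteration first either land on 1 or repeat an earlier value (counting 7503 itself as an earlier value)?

10

7503 → 7⁴ + 5⁴ + 0⁴ + 3⁴ = 2401 + 625 + 0 + 81 = 3107
3107 → 3⁴ + 1⁴ + 0⁴ + 7⁴ = 81 + 1 + 0 + 2401 = 2483
2483 → 2⁴ + 4⁴ + 8⁴ + 3⁴ = 16 + 256 + 4096 + 81 = 4449
4449 → 4⁴ + 4⁴ + 4⁴ + 9⁴ = 256 + 256 + 256 + 6561 = 7329
7329 → 7⁴ + 3⁴ + 2⁴ + 9⁴ = 2401 + 81 + 16 + 6561 = 9059
9059 → 9⁴ + 0⁴ + 5⁴ + 9⁴ = 6561 + 0 + 625 + 6561 = 13747
13747 → 1⁴ + 3⁴ + 7⁴ + 4⁴ + 7⁴ = 1 + 81 + 2401 + 256 + 2401 = 5140
5140 → 5⁴ + 1⁴ + 4⁴ + 0⁴ = 625 + 1 + 256 + 0 = 882
882 → 8⁴ + 8⁴ + 2⁴ = 4096 + 4096 + 16 = 8208
8208 → 8⁴ + 2⁴ + 0⁴ + 8⁴ = 4096 + 16 + 0 + 4096 = 8208  — 8208 repeats.
That took 10 steps.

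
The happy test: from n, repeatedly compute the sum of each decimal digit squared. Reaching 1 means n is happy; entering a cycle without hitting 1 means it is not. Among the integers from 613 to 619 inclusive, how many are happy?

613: 613 → 46 → 52 → 29 → 85 → 89 → 145 → 42 → 20 → 4 → 16 → 37 → 58 → 89  — not happy
614: 614 → 53 → 34 → 25 → 29 → 85 → 89 → 145 → 42 → 20 → 4 → 16 → 37 → 58 → 89  — not happy
615: 615 → 62 → 40 → 16 → 37 → 58 → 89 → 145 → 42 → 20 → 4 → 16  — not happy
616: 616 → 73 → 58 → 89 → 145 → 42 → 20 → 4 → 16 → 37 → 58  — not happy
617: 617 → 86 → 100 → 1  — happy
618: 618 → 101 → 2 → 4 → 16 → 37 → 58 → 89 → 145 → 42 → 20 → 4  — not happy
619: 619 → 118 → 66 → 72 → 53 → 34 → 25 → 29 → 85 → 89 → 145 → 42 → 20 → 4 → 16 → 37 → 58 → 89  — not happy
happy: 617

1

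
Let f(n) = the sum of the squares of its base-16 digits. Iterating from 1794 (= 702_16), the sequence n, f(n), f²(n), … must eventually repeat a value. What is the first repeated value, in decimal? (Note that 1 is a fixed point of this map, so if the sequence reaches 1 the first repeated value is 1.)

1794 = (7,0,2)_16 → 7² + 0² + 2² = 49 + 0 + 4 = 53
53 = (3,5)_16 → 3² + 5² = 9 + 25 = 34
34 = (2,2)_16 → 2² + 2² = 4 + 4 = 8
8 = (8)_16 → 8² = 64
64 = (4,0)_16 → 4² + 0² = 16 + 0 = 16
16 = (1,0)_16 → 1² + 0² = 1 + 0 = 1  — reached the fixed point 1.
1 → 1, so 1 is the first repeated value.

1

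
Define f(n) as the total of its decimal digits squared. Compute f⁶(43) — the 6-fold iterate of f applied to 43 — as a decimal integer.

43 → 4² + 3² = 16 + 9 = 25
25 → 2² + 5² = 4 + 25 = 29
29 → 2² + 9² = 4 + 81 = 85
85 → 8² + 5² = 64 + 25 = 89
89 → 8² + 9² = 64 + 81 = 145
145 → 1² + 4² + 5² = 1 + 16 + 25 = 42

42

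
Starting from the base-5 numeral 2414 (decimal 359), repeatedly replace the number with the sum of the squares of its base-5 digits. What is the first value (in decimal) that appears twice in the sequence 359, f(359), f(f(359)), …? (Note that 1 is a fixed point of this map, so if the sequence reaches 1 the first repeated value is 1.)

359 = (2,4,1,4)_5 → 2² + 4² + 1² + 4² = 4 + 16 + 1 + 16 = 37
37 = (1,2,2)_5 → 1² + 2² + 2² = 1 + 4 + 4 = 9
9 = (1,4)_5 → 1² + 4² = 1 + 16 = 17
17 = (3,2)_5 → 3² + 2² = 9 + 4 = 13
13 = (2,3)_5 → 2² + 3² = 4 + 9 = 13  — 13 already appeared earlier.

13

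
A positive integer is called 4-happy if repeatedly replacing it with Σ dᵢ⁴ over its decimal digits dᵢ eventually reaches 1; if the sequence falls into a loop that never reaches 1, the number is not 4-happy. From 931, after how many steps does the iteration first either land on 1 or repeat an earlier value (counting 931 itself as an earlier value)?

13

931 → 9⁴ + 3⁴ + 1⁴ = 6643
6643 → 6⁴ + 6⁴ + 4⁴ + 3⁴ = 2929
2929 → 2⁴ + 9⁴ + 2⁴ + 9⁴ = 13154
13154 → 1⁴ + 3⁴ + 1⁴ + 5⁴ + 4⁴ = 964
964 → 9⁴ + 6⁴ + 4⁴ = 8113
8113 → 8⁴ + 1⁴ + 1⁴ + 3⁴ = 4179
4179 → 4⁴ + 1⁴ + 7⁴ + 9⁴ = 9219
9219 → 9⁴ + 2⁴ + 1⁴ + 9⁴ = 13139
13139 → 1⁴ + 3⁴ + 1⁴ + 3⁴ + 9⁴ = 6725
6725 → 6⁴ + 7⁴ + 2⁴ + 5⁴ = 4338
4338 → 4⁴ + 3⁴ + 3⁴ + 8⁴ = 4514
4514 → 4⁴ + 5⁴ + 1⁴ + 4⁴ = 1138
1138 → 1⁴ + 1⁴ + 3⁴ + 8⁴ = 4179  — 4179 repeats.
That took 13 steps.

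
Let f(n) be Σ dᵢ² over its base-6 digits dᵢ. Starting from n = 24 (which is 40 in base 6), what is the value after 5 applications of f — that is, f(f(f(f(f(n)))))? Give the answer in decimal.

24 = (4,0)_6 → 16
16 = (2,4)_6 → 20
20 = (3,2)_6 → 13
13 = (2,1)_6 → 5
5 = (5)_6 → 25

25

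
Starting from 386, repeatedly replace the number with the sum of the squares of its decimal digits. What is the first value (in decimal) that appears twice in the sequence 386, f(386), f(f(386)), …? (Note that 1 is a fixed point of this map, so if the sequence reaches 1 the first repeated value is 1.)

386 → 3² + 8² + 6² = 9 + 64 + 36 = 109
109 → 1² + 0² + 9² = 1 + 0 + 81 = 82
82 → 8² + 2² = 64 + 4 = 68
68 → 6² + 8² = 36 + 64 = 100
100 → 1² + 0² + 0² = 1 + 0 + 0 = 1  — reached the fixed point 1.
1 → 1, so 1 is the first repeated value.

1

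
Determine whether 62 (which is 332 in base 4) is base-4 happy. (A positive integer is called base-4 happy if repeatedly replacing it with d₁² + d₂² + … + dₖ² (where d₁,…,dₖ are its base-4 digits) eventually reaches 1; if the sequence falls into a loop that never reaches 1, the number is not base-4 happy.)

62 = (3,3,2)_4 → 3² + 3² + 2² = 9 + 9 + 4 = 22
22 = (1,1,2)_4 → 1² + 1² + 2² = 1 + 1 + 4 = 6
6 = (1,2)_4 → 1² + 2² = 1 + 4 = 5
5 = (1,1)_4 → 1² + 1² = 1 + 1 = 2
2 = (2)_4 → 2² = 4
4 = (1,0)_4 → 1² + 0² = 1 + 0 = 1  — reached 1.

base-4 happy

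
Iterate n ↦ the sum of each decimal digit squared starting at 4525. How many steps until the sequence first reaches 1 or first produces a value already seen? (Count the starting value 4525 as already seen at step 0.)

6

4525 → 4² + 5² + 2² + 5² = 16 + 25 + 4 + 25 = 70
70 → 7² + 0² = 49 + 0 = 49
49 → 4² + 9² = 16 + 81 = 97
97 → 9² + 7² = 81 + 49 = 130
130 → 1² + 3² + 0² = 1 + 9 + 0 = 10
10 → 1² + 0² = 1 + 0 = 1  — reached 1.
That took 6 steps.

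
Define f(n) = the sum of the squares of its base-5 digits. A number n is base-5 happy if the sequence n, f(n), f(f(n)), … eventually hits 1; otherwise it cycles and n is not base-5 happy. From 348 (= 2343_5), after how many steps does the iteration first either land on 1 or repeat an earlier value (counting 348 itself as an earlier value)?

348 = (2,3,4,3)_5 → 2² + 3² + 4² + 3² = 4 + 9 + 16 + 9 = 38
38 = (1,2,3)_5 → 1² + 2² + 3² = 1 + 4 + 9 = 14
14 = (2,4)_5 → 2² + 4² = 4 + 16 = 20
20 = (4,0)_5 → 4² + 0² = 16 + 0 = 16
16 = (3,1)_5 → 3² + 1² = 9 + 1 = 10
10 = (2,0)_5 → 2² + 0² = 4 + 0 = 4
4 = (4)_5 → 4² = 16  — 16 repeats.
That took 7 steps.

7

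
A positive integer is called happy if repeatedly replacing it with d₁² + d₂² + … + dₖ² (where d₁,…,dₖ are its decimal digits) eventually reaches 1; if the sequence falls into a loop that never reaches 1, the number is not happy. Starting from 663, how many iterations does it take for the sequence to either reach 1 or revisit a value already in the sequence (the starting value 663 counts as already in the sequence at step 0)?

663 → 6² + 6² + 3² = 36 + 36 + 9 = 81
81 → 8² + 1² = 64 + 1 = 65
65 → 6² + 5² = 36 + 25 = 61
61 → 6² + 1² = 36 + 1 = 37
37 → 3² + 7² = 9 + 49 = 58
58 → 5² + 8² = 25 + 64 = 89
89 → 8² + 9² = 64 + 81 = 145
145 → 1² + 4² + 5² = 1 + 16 + 25 = 42
42 → 4² + 2² = 16 + 4 = 20
20 → 2² + 0² = 4 + 0 = 4
4 → 4² = 16
16 → 1² + 6² = 1 + 36 = 37  — 37 repeats.
That took 12 steps.

12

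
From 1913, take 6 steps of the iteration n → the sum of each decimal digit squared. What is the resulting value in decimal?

20

1913 → 1² + 9² + 1² + 3² = 92
92 → 9² + 2² = 85
85 → 8² + 5² = 89
89 → 8² + 9² = 145
145 → 1² + 4² + 5² = 42
42 → 4² + 2² = 20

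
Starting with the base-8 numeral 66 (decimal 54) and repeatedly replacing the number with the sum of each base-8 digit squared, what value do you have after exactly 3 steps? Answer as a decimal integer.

54 = (6,6)_8 → 6² + 6² = 36 + 36 = 72
72 = (1,1,0)_8 → 1² + 1² + 0² = 1 + 1 + 0 = 2
2 = (2)_8 → 2² = 4

4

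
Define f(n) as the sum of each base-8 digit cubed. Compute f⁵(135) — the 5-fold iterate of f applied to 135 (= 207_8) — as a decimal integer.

55

135 = (2,0,7)_8 → 2³ + 0³ + 7³ = 8 + 0 + 343 = 351
351 = (5,3,7)_8 → 5³ + 3³ + 7³ = 125 + 27 + 343 = 495
495 = (7,5,7)_8 → 7³ + 5³ + 7³ = 343 + 125 + 343 = 811
811 = (1,4,5,3)_8 → 1³ + 4³ + 5³ + 3³ = 1 + 64 + 125 + 27 = 217
217 = (3,3,1)_8 → 3³ + 3³ + 1³ = 27 + 27 + 1 = 55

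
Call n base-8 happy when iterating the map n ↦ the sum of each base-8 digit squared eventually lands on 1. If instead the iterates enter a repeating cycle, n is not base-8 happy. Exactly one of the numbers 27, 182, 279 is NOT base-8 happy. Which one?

279

27: 27 → 18 → 8 → 1  — reaches 1 (base-8 happy)
182: 182 → 76 → 18 → 8 → 1  — reaches 1 (base-8 happy)
279: 279 → 69 → 26 → 13 → 26  — repeats 26 (not base-8 happy)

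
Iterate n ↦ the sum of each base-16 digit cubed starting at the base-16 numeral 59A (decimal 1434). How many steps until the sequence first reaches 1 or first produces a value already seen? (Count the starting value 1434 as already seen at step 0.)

7

1434 = (5,9,10)_16 → 1854
1854 = (7,3,14)_16 → 3114
3114 = (12,2,10)_16 → 2736
2736 = (10,11,0)_16 → 2331
2331 = (9,1,11)_16 → 2061
2061 = (8,0,13)_16 → 2709
2709 = (10,9,5)_16 → 1854  — 1854 repeats.
That took 7 steps.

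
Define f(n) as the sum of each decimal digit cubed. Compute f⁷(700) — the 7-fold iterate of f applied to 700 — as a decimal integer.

700 → 7³ + 0³ + 0³ = 343
343 → 3³ + 4³ + 3³ = 118
118 → 1³ + 1³ + 8³ = 514
514 → 5³ + 1³ + 4³ = 190
190 → 1³ + 9³ + 0³ = 730
730 → 7³ + 3³ + 0³ = 370
370 → 3³ + 7³ + 0³ = 370

370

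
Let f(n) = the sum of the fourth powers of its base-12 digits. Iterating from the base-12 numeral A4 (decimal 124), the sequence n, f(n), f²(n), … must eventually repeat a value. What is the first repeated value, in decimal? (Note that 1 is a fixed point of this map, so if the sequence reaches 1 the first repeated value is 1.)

6659

124 = (10,4)_12 → 10⁴ + 4⁴ = 10256
10256 = (5,11,2,8)_12 → 5⁴ + 11⁴ + 2⁴ + 8⁴ = 19378
19378 = (11,2,6,10)_12 → 11⁴ + 2⁴ + 6⁴ + 10⁴ = 25953
25953 = (1,3,0,2,9)_12 → 1⁴ + 3⁴ + 0⁴ + 2⁴ + 9⁴ = 6659
6659 = (3,10,2,11)_12 → 3⁴ + 10⁴ + 2⁴ + 11⁴ = 24738
24738 = (1,2,3,9,6)_12 → 1⁴ + 2⁴ + 3⁴ + 9⁴ + 6⁴ = 7955
7955 = (4,7,2,11)_12 → 4⁴ + 7⁴ + 2⁴ + 11⁴ = 17314
17314 = (10,0,2,10)_12 → 10⁴ + 0⁴ + 2⁴ + 10⁴ = 20016
20016 = (11,7,0,0)_12 → 11⁴ + 7⁴ + 0⁴ + 0⁴ = 17042
17042 = (9,10,4,2)_12 → 9⁴ + 10⁴ + 4⁴ + 2⁴ = 16833
16833 = (9,8,10,9)_12 → 9⁴ + 8⁴ + 10⁴ + 9⁴ = 27218
27218 = (1,3,9,0,2)_12 → 1⁴ + 3⁴ + 9⁴ + 0⁴ + 2⁴ = 6659  — 6659 already appeared earlier.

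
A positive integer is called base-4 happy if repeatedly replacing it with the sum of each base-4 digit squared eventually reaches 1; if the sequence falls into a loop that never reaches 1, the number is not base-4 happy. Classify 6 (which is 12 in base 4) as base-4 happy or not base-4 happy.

6 = (1,2)_4 → 1² + 2² = 1 + 4 = 5
5 = (1,1)_4 → 1² + 1² = 1 + 1 = 2
2 = (2)_4 → 2² = 4
4 = (1,0)_4 → 1² + 0² = 1 + 0 = 1  — reached 1.

base-4 happy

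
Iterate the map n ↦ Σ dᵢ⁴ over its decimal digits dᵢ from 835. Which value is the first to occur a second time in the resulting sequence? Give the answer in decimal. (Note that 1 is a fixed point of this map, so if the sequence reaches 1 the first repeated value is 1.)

835 → 8⁴ + 3⁴ + 5⁴ = 4802
4802 → 4⁴ + 8⁴ + 0⁴ + 2⁴ = 4368
4368 → 4⁴ + 3⁴ + 6⁴ + 8⁴ = 5729
5729 → 5⁴ + 7⁴ + 2⁴ + 9⁴ = 9603
9603 → 9⁴ + 6⁴ + 0⁴ + 3⁴ = 7938
7938 → 7⁴ + 9⁴ + 3⁴ + 8⁴ = 13139
13139 → 1⁴ + 3⁴ + 1⁴ + 3⁴ + 9⁴ = 6725
6725 → 6⁴ + 7⁴ + 2⁴ + 5⁴ = 4338
4338 → 4⁴ + 3⁴ + 3⁴ + 8⁴ = 4514
4514 → 4⁴ + 5⁴ + 1⁴ + 4⁴ = 1138
1138 → 1⁴ + 1⁴ + 3⁴ + 8⁴ = 4179
4179 → 4⁴ + 1⁴ + 7⁴ + 9⁴ = 9219
9219 → 9⁴ + 2⁴ + 1⁴ + 9⁴ = 13139  — 13139 already appeared earlier.

13139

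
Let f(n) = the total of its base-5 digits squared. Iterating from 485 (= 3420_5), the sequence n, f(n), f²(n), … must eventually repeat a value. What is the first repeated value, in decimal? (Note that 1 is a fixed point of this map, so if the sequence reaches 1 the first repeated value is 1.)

13

485 = (3,4,2,0)_5 → 3² + 4² + 2² + 0² = 9 + 16 + 4 + 0 = 29
29 = (1,0,4)_5 → 1² + 0² + 4² = 1 + 0 + 16 = 17
17 = (3,2)_5 → 3² + 2² = 9 + 4 = 13
13 = (2,3)_5 → 2² + 3² = 4 + 9 = 13  — 13 already appeared earlier.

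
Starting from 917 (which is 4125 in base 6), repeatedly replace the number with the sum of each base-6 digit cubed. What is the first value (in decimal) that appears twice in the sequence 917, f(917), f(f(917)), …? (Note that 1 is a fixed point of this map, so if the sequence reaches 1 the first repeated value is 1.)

917 = (4,1,2,5)_6 → 4³ + 1³ + 2³ + 5³ = 64 + 1 + 8 + 125 = 198
198 = (5,3,0)_6 → 5³ + 3³ + 0³ = 125 + 27 + 0 = 152
152 = (4,1,2)_6 → 4³ + 1³ + 2³ = 64 + 1 + 8 = 73
73 = (2,0,1)_6 → 2³ + 0³ + 1³ = 8 + 0 + 1 = 9
9 = (1,3)_6 → 1³ + 3³ = 1 + 27 = 28
28 = (4,4)_6 → 4³ + 4³ = 64 + 64 = 128
128 = (3,3,2)_6 → 3³ + 3³ + 2³ = 27 + 27 + 8 = 62
62 = (1,4,2)_6 → 1³ + 4³ + 2³ = 1 + 64 + 8 = 73  — 73 already appeared earlier.

73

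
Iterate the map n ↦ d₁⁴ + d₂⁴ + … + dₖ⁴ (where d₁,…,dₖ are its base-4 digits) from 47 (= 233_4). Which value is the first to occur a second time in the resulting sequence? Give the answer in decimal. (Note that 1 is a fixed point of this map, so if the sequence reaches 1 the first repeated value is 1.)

47 = (2,3,3)_4 → 2⁴ + 3⁴ + 3⁴ = 16 + 81 + 81 = 178
178 = (2,3,0,2)_4 → 2⁴ + 3⁴ + 0⁴ + 2⁴ = 16 + 81 + 0 + 16 = 113
113 = (1,3,0,1)_4 → 1⁴ + 3⁴ + 0⁴ + 1⁴ = 1 + 81 + 0 + 1 = 83
83 = (1,1,0,3)_4 → 1⁴ + 1⁴ + 0⁴ + 3⁴ = 1 + 1 + 0 + 81 = 83  — 83 already appeared earlier.

83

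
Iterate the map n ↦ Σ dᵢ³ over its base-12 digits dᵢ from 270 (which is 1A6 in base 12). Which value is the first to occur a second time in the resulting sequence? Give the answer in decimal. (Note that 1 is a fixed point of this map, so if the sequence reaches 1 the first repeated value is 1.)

270 = (1,10,6)_12 → 1217
1217 = (8,5,5)_12 → 762
762 = (5,3,6)_12 → 368
368 = (2,6,8)_12 → 736
736 = (5,1,4)_12 → 190
190 = (1,3,10)_12 → 1028
1028 = (7,1,8)_12 → 856
856 = (5,11,4)_12 → 1520
1520 = (10,6,8)_12 → 1728
1728 = (1,0,0,0)_12 → 1  — reached the fixed point 1.
1 → 1, so 1 is the first repeated value.

1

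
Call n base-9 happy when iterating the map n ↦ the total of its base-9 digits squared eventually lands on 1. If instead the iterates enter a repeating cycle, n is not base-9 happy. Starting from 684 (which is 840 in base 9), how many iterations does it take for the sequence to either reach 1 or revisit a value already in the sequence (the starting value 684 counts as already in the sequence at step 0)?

684 = (8,4,0)_9 → 8² + 4² + 0² = 80
80 = (8,8)_9 → 8² + 8² = 128
128 = (1,5,2)_9 → 1² + 5² + 2² = 30
30 = (3,3)_9 → 3² + 3² = 18
18 = (2,0)_9 → 2² + 0² = 4
4 = (4)_9 → 4² = 16
16 = (1,7)_9 → 1² + 7² = 50
50 = (5,5)_9 → 5² + 5² = 50  — 50 repeats.
That took 8 steps.

8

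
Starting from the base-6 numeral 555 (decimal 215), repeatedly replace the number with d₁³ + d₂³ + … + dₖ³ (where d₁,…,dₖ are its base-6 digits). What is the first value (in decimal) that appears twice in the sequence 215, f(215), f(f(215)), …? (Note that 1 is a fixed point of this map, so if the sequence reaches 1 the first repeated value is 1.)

215 = (5,5,5)_6 → 5³ + 5³ + 5³ = 125 + 125 + 125 = 375
375 = (1,4,2,3)_6 → 1³ + 4³ + 2³ + 3³ = 1 + 64 + 8 + 27 = 100
100 = (2,4,4)_6 → 2³ + 4³ + 4³ = 8 + 64 + 64 = 136
136 = (3,4,4)_6 → 3³ + 4³ + 4³ = 27 + 64 + 64 = 155
155 = (4,1,5)_6 → 4³ + 1³ + 5³ = 64 + 1 + 125 = 190
190 = (5,1,4)_6 → 5³ + 1³ + 4³ = 125 + 1 + 64 = 190  — 190 already appeared earlier.

190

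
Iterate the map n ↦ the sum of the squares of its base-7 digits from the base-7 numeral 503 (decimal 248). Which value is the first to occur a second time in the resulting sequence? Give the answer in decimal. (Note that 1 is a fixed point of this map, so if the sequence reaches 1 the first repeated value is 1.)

248 = (5,0,3)_7 → 5² + 0² + 3² = 25 + 0 + 9 = 34
34 = (4,6)_7 → 4² + 6² = 16 + 36 = 52
52 = (1,0,3)_7 → 1² + 0² + 3² = 1 + 0 + 9 = 10
10 = (1,3)_7 → 1² + 3² = 1 + 9 = 10  — 10 already appeared earlier.

10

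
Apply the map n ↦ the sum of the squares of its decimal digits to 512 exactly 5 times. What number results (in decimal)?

512 → 30
30 → 9
9 → 81
81 → 65
65 → 61

61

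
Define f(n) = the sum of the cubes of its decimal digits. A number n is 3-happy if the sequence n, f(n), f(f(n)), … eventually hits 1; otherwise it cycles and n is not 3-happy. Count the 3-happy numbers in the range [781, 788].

1

781: 781 → 856 → 853 → 664 → 496 → 1009 → 730 → 370 → 370  (repeats 370)
782: 782 → 863 → 755 → 593 → 881 → 1025 → 134 → 92 → 737 → 713 → 371 → 371  (repeats 371)
783: 783 → 882 → 1032 → 36 → 243 → 99 → 1458 → 702 → 351 → 153 → 153  (repeats 153)
784: 784 → 919 → 1459 → 919  (repeats 919)
785: 785 → 980 → 1241 → 74 → 407 → 407  (repeats 407)
786: 786 → 1071 → 345 → 216 → 225 → 141 → 66 → 432 → 99 → 1458 → 702 → 351 → 153 → 153  (repeats 153)
787: 787 → 1198 → 1243 → 100 → 1  (reaches 1)
788: 788 → 1367 → 587 → 980 → 1241 → 74 → 407 → 407  (repeats 407)
3-happy: 787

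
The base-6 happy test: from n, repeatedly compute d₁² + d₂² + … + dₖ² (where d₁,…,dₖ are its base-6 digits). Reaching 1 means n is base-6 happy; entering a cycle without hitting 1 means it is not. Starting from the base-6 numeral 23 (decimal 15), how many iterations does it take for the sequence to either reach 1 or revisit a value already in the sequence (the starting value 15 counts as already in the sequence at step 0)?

9

15 = (2,3)_6 → 2² + 3² = 4 + 9 = 13
13 = (2,1)_6 → 2² + 1² = 4 + 1 = 5
5 = (5)_6 → 5² = 25
25 = (4,1)_6 → 4² + 1² = 16 + 1 = 17
17 = (2,5)_6 → 2² + 5² = 4 + 25 = 29
29 = (4,5)_6 → 4² + 5² = 16 + 25 = 41
41 = (1,0,5)_6 → 1² + 0² + 5² = 1 + 0 + 25 = 26
26 = (4,2)_6 → 4² + 2² = 16 + 4 = 20
20 = (3,2)_6 → 3² + 2² = 9 + 4 = 13  — 13 repeats.
That took 9 steps.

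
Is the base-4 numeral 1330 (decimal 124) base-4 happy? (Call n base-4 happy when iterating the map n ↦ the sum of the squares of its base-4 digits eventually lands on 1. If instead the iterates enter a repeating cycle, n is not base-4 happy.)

124 = (1,3,3,0)_4 → 1² + 3² + 3² + 0² = 19
19 = (1,0,3)_4 → 1² + 0² + 3² = 10
10 = (2,2)_4 → 2² + 2² = 8
8 = (2,0)_4 → 2² + 0² = 4
4 = (1,0)_4 → 1² + 0² = 1  — reached 1.

base-4 happy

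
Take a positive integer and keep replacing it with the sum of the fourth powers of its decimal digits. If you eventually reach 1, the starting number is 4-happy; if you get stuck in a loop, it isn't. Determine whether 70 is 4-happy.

not 4-happy

70 → 7⁴ + 0⁴ = 2401 + 0 = 2401
2401 → 2⁴ + 4⁴ + 0⁴ + 1⁴ = 16 + 256 + 0 + 1 = 273
273 → 2⁴ + 7⁴ + 3⁴ = 16 + 2401 + 81 = 2498
2498 → 2⁴ + 4⁴ + 9⁴ + 8⁴ = 16 + 256 + 6561 + 4096 = 10929
10929 → 1⁴ + 0⁴ + 9⁴ + 2⁴ + 9⁴ = 1 + 0 + 6561 + 16 + 6561 = 13139
13139 → 1⁴ + 3⁴ + 1⁴ + 3⁴ + 9⁴ = 1 + 81 + 1 + 81 + 6561 = 6725
6725 → 6⁴ + 7⁴ + 2⁴ + 5⁴ = 1296 + 2401 + 16 + 625 = 4338
4338 → 4⁴ + 3⁴ + 3⁴ + 8⁴ = 256 + 81 + 81 + 4096 = 4514
4514 → 4⁴ + 5⁴ + 1⁴ + 4⁴ = 256 + 625 + 1 + 256 = 1138
1138 → 1⁴ + 1⁴ + 3⁴ + 8⁴ = 1 + 1 + 81 + 4096 = 4179
4179 → 4⁴ + 1⁴ + 7⁴ + 9⁴ = 256 + 1 + 2401 + 6561 = 9219
9219 → 9⁴ + 2⁴ + 1⁴ + 9⁴ = 6561 + 16 + 1 + 6561 = 13139  — 13139 already seen; the sequence cycles without reaching 1.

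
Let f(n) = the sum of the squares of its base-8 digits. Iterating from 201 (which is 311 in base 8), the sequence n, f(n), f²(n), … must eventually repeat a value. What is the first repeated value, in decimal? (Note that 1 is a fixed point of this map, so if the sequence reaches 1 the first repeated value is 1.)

201 = (3,1,1)_8 → 11
11 = (1,3)_8 → 10
10 = (1,2)_8 → 5
5 = (5)_8 → 25
25 = (3,1)_8 → 10  — 10 already appeared earlier.

10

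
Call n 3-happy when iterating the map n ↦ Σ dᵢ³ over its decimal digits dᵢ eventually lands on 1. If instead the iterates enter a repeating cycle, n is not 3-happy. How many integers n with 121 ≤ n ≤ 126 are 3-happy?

121: 121 → 10 → 1  — 3-happy
122: 122 → 17 → 344 → 155 → 251 → 134 → 92 → 737 → 713 → 371 → 371  — not 3-happy
123: 123 → 36 → 243 → 99 → 1458 → 702 → 351 → 153 → 153  — not 3-happy
124: 124 → 73 → 370 → 370  — not 3-happy
125: 125 → 134 → 92 → 737 → 713 → 371 → 371  — not 3-happy
126: 126 → 225 → 141 → 66 → 432 → 99 → 1458 → 702 → 351 → 153 → 153  — not 3-happy
3-happy: 121

1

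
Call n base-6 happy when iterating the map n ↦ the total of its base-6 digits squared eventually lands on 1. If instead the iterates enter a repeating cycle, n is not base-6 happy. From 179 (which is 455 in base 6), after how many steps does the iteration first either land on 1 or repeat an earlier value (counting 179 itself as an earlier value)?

179 = (4,5,5)_6 → 4² + 5² + 5² = 66
66 = (1,5,0)_6 → 1² + 5² + 0² = 26
26 = (4,2)_6 → 4² + 2² = 20
20 = (3,2)_6 → 3² + 2² = 13
13 = (2,1)_6 → 2² + 1² = 5
5 = (5)_6 → 5² = 25
25 = (4,1)_6 → 4² + 1² = 17
17 = (2,5)_6 → 2² + 5² = 29
29 = (4,5)_6 → 4² + 5² = 41
41 = (1,0,5)_6 → 1² + 0² + 5² = 26  — 26 repeats.
That took 10 steps.

10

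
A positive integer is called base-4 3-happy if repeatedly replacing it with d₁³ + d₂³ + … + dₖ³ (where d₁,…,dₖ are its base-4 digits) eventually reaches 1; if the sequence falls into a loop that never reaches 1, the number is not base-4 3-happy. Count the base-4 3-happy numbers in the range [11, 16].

11: 11 → 35 → 35  (repeats 35)
12: 12 → 27 → 36 → 9 → 9  (repeats 9)
13: 13 → 28 → 28  (repeats 28)
14: 14 → 35 → 35  (repeats 35)
15: 15 → 54 → 36 → 9 → 9  (repeats 9)
16: 16 → 1  (reaches 1)
base-4 3-happy: 16

1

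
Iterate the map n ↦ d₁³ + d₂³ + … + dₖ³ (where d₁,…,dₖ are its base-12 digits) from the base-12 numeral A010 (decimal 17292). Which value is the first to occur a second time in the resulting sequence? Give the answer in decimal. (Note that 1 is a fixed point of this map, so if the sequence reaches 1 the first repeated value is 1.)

1001

17292 = (10,0,1,0)_12 → 10³ + 0³ + 1³ + 0³ = 1000 + 0 + 1 + 0 = 1001
1001 = (6,11,5)_12 → 6³ + 11³ + 5³ = 216 + 1331 + 125 = 1672
1672 = (11,7,4)_12 → 11³ + 7³ + 4³ = 1331 + 343 + 64 = 1738
1738 = (1,0,0,10)_12 → 1³ + 0³ + 0³ + 10³ = 1 + 0 + 0 + 1000 = 1001  — 1001 already appeared earlier.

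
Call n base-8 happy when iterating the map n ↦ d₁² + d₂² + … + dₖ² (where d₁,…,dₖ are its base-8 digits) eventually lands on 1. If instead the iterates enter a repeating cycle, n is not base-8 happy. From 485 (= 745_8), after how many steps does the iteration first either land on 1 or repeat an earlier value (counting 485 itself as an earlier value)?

485 = (7,4,5)_8 → 90
90 = (1,3,2)_8 → 14
14 = (1,6)_8 → 37
37 = (4,5)_8 → 41
41 = (5,1)_8 → 26
26 = (3,2)_8 → 13
13 = (1,5)_8 → 26  — 26 repeats.
That took 7 steps.

7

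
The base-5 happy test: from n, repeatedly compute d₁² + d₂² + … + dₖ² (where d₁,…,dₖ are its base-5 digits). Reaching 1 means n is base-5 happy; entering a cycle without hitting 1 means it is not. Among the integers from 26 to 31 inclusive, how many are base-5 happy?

26: 26 → 2 → 4 → 16 → 10 → 4  (repeats 4)
27: 27 → 5 → 1  (reaches 1)
28: 28 → 10 → 4 → 16 → 10  (repeats 10)
29: 29 → 17 → 13 → 13  (repeats 13)
30: 30 → 2 → 4 → 16 → 10 → 4  (repeats 4)
31: 31 → 3 → 9 → 17 → 13 → 13  (repeats 13)
base-5 happy: 27

1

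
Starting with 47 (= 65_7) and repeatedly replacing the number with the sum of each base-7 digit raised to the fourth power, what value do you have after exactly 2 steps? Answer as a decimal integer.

47 = (6,5)_7 → 6⁴ + 5⁴ = 1921
1921 = (5,4,1,3)_7 → 5⁴ + 4⁴ + 1⁴ + 3⁴ = 963

963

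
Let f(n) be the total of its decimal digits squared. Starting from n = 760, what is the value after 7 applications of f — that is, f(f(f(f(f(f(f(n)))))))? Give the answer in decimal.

16

760 → 7² + 6² + 0² = 85
85 → 8² + 5² = 89
89 → 8² + 9² = 145
145 → 1² + 4² + 5² = 42
42 → 4² + 2² = 20
20 → 2² + 0² = 4
4 → 4² = 16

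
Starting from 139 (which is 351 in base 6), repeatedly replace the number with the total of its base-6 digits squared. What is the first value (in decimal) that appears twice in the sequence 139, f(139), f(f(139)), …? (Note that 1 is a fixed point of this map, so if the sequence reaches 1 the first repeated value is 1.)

139 = (3,5,1)_6 → 3² + 5² + 1² = 9 + 25 + 1 = 35
35 = (5,5)_6 → 5² + 5² = 25 + 25 = 50
50 = (1,2,2)_6 → 1² + 2² + 2² = 1 + 4 + 4 = 9
9 = (1,3)_6 → 1² + 3² = 1 + 9 = 10
10 = (1,4)_6 → 1² + 4² = 1 + 16 = 17
17 = (2,5)_6 → 2² + 5² = 4 + 25 = 29
29 = (4,5)_6 → 4² + 5² = 16 + 25 = 41
41 = (1,0,5)_6 → 1² + 0² + 5² = 1 + 0 + 25 = 26
26 = (4,2)_6 → 4² + 2² = 16 + 4 = 20
20 = (3,2)_6 → 3² + 2² = 9 + 4 = 13
13 = (2,1)_6 → 2² + 1² = 4 + 1 = 5
5 = (5)_6 → 5² = 25
25 = (4,1)_6 → 4² + 1² = 16 + 1 = 17  — 17 already appeared earlier.

17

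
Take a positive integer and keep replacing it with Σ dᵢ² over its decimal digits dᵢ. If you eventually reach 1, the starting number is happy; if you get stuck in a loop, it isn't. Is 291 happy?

happy

291 → 2² + 9² + 1² = 86
86 → 8² + 6² = 100
100 → 1² + 0² + 0² = 1  — reached 1.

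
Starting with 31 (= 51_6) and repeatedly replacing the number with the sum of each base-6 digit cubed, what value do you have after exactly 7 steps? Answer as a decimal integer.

9

31 = (5,1)_6 → 126
126 = (3,3,0)_6 → 54
54 = (1,3,0)_6 → 28
28 = (4,4)_6 → 128
128 = (3,3,2)_6 → 62
62 = (1,4,2)_6 → 73
73 = (2,0,1)_6 → 9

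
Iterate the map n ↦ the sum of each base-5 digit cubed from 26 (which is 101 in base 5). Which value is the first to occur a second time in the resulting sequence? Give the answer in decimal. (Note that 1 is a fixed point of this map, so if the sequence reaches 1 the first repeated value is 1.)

26 = (1,0,1)_5 → 2
2 = (2)_5 → 8
8 = (1,3)_5 → 28
28 = (1,0,3)_5 → 28  — 28 already appeared earlier.

28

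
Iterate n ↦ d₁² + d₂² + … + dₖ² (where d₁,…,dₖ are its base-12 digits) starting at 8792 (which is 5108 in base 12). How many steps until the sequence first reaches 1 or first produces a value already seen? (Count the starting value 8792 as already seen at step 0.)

8792 = (5,1,0,8)_12 → 5² + 1² + 0² + 8² = 25 + 1 + 0 + 64 = 90
90 = (7,6)_12 → 7² + 6² = 49 + 36 = 85
85 = (7,1)_12 → 7² + 1² = 49 + 1 = 50
50 = (4,2)_12 → 4² + 2² = 16 + 4 = 20
20 = (1,8)_12 → 1² + 8² = 1 + 64 = 65
65 = (5,5)_12 → 5² + 5² = 25 + 25 = 50  — 50 repeats.
That took 6 steps.

6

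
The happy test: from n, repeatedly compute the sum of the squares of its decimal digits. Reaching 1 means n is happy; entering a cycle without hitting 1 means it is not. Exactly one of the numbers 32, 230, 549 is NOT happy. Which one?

549

32: 32 → 13 → 10 → 1  — reaches 1 (happy)
230: 230 → 13 → 10 → 1  — reaches 1 (happy)
549: 549 → 122 → 9 → 81 → 65 → 61 → 37 → 58 → 89 → 145 → 42 → 20 → 4 → 16 → 37  — repeats 37 (not happy)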